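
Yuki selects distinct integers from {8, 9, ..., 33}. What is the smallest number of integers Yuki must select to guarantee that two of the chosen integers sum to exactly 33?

18

Group the elements by complementary pair {x, 33−x}: {8,25}, {9,24}, {10,23}, …, giving 9 two-element pairs and 8 integers whose partner 33−x falls outside [8,33].
By the pigeonhole principle, treating each of those 17 groups as a pigeonhole, one can pick one integer per group — 17 integers — with no two summing to 33.
The 18th integer lands in an occupied pair, forcing a sum of 33.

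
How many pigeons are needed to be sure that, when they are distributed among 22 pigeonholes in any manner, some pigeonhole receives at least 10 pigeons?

199

With 198 pigeons one could put exactly 9 in each of the 22 pigeonholes, and no pigeonhole would reach 10.
By pigeonhole, one more pigeon must land in a pigeonhole that already has 9, giving it 10.
So 22 × 9 + 1 = 199 pigeons are required.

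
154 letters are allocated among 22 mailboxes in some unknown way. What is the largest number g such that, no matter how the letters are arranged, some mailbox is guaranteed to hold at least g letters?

The 22 mailboxes are the holes and the 154 letters are the pigeons.
If every mailbox held at most 6 letters, the total would be at most 22 × 6 = 132, which is less than 154.
So some mailbox holds at least ⌈154/22⌉ = 7 letters.

7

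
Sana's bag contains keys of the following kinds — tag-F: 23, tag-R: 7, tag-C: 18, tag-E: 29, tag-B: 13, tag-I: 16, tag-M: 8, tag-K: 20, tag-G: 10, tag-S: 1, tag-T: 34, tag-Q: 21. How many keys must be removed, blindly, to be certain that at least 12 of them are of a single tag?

115

By the pigeonhole principle, the 12 tags are the holes; the keys drawn are the pigeons.
To avoid 12 of any one tag, the worst case takes at most 11 of each tag, or every key of a tag that has fewer than 11.
That gives 11 + 7 + 11 + 11 + 11 + 11 + 8 + 11 + 10 + 1 + 11 + 11 = 114 keys with no tag reaching 12.
The next key forces some tag to 12, so 114 + 1 = 115.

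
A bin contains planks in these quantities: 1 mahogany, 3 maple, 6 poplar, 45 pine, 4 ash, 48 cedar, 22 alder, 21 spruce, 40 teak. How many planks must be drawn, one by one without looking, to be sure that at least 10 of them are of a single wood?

By the pigeonhole principle, put each drawn plank into a box by wood. The largest draw with every box below 10 takes min(count, 9) from each wood; woods with fewer than 9 contribute all they have.
Σ min(cᵢ, 9) = 1 + 3 + 6 + 9 + 4 + 9 + 9 + 9 + 9 = 59.
Draw number 59 + 1 = 60 must push one box to 10.

60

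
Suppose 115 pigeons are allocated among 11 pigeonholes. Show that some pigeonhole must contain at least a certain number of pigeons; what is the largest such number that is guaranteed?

Pigeonhole: the 11 pigeonholes are the holes and the 115 pigeons are the pigeons.
If every pigeonhole held at most 10 pigeons, the total would be at most 11 × 10 = 110, which is less than 115.
So some pigeonhole holds at least ⌈115/11⌉ = 11 pigeons.

11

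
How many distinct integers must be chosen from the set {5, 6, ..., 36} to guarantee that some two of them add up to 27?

24

Two chosen integers sum to 27 exactly when both halves of some pair {x, 27−x} with 5 ≤ x ≤ 27−x ≤ 22 are chosen — 9 such pairs.
The remaining 14 elements (those with no distinct partner in range) can never complete a 27-sum, so the worst case takes all of them and one from each pair: 14 + 9 = 23.
Pigeonhole: the 24th integer has to be the second member of some pair, so 23 + 1 = 24.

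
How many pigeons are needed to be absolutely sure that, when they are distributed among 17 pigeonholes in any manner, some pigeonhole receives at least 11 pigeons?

With 170 pigeons one could put exactly 10 in each of the 17 pigeonholes, and no pigeonhole would reach 11.
By the pigeonhole principle, one more pigeon must land in a pigeonhole that already has 10, giving it 11.
So 17 × 10 + 1 = 171 pigeons are required.

171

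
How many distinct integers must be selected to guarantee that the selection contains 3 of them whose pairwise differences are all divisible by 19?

Integers whose pairwise differences are multiples of 19 are exactly those sharing a remainder mod 19. The 19 residue classes mod 19 are the pigeonholes.
With 38 integers one could put 2 in each residue class and have no class reach 3.
The 39th integer pushes some class to 3, so 19·2 + 1 = 39.

39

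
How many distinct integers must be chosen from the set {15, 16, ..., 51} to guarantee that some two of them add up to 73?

Two chosen integers sum to 73 exactly when both halves of some pair {x, 73−x} with 22 ≤ x ≤ 73−x ≤ 51 are chosen — 15 such pairs.
The remaining 7 elements (those with no distinct partner in range) can never complete a 73-sum, so the worst case takes all of them and one from each pair: 7 + 15 = 22.
The 23rd integer has to be the second member of some pair, so 22 + 1 = 23.

23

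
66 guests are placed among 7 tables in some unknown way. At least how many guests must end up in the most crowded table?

10

The 7 tables are the holes and the 66 guests are the pigeons.
If every table held at most 9 guests, the total would be at most 7 × 9 = 63, which is less than 66.
So some table holds at least ⌈66/7⌉ = 10 guests.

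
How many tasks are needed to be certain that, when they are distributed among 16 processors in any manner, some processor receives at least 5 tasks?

65

With 64 tasks one could put exactly 4 in each of the 16 processors, and no processor would reach 5.
By the pigeonhole principle, one more task must land in a processor that already has 4, giving it 5.
So 16 × 4 + 1 = 65 tasks are required.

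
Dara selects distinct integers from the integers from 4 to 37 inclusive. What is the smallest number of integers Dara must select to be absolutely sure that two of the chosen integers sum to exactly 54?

25

A set avoiding the sum 54 can contain at most one of each pair {x, 54−x}, plus the 14 elements whose complement lies outside the range or equal to its own complement.
The integers 4, …, 27 (24 of them) are such a set: any two sum to at least 4+5 = 9 and at most 26+27 = 53 < 54.
By pigeonhole, any 25th integer completes one of the 10 pairs, so 25 choices force a sum of 54.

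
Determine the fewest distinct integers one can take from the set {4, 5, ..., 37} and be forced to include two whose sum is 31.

23

Group the elements by complementary pair {x, 31−x}: {4,27}, {5,26}, {6,25}, …, giving 12 two-element pairs and 10 integers whose partner 31−x falls outside [4,37].
Treating each of those 22 groups as a pigeonhole, one can pick one integer per group — 22 integers — with no two summing to 31.
The 23rd integer lands in an occupied pair, forcing a sum of 31.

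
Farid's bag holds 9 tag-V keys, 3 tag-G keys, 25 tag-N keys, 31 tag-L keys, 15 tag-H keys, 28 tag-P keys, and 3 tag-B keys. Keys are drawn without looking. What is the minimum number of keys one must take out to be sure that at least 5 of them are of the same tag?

27

Put each drawn key into a box by tag. The largest draw with every box below 5 takes min(count, 4) from each tag; tags with fewer than 4 contribute all they have.
Σ min(cᵢ, 4) = 4 + 3 + 4 + 4 + 4 + 4 + 3 = 26.
Draw number 26 + 1 = 27 must push one box to 5.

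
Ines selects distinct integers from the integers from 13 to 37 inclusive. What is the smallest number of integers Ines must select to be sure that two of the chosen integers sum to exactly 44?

A set avoiding the sum 44 can contain at most one of each pair {x, 44−x}, plus the 7 elements whose complement lies outside the range or equal to its own complement.
The integers 22, …, 37 (16 of them) are such a set: any two sum to at least 22+23 = 45 > 44.
Any 17th integer completes one of the 9 pairs, so 17 choices force a sum of 44.

17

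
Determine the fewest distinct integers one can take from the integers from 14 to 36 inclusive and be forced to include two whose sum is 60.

18

Two chosen integers sum to 60 exactly when both halves of some pair {x, 60−x} with 24 ≤ x ≤ 60−x ≤ 36 are chosen — 6 such pairs.
The remaining 11 elements (those with no distinct partner in range) can never complete a 60-sum, so the worst case takes all of them and one from each pair: 11 + 6 = 17.
The 18th integer has to be the second member of some pair, so 17 + 1 = 18.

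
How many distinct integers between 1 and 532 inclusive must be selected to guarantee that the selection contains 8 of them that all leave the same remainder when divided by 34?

239

The 34 residue classes mod 34 are the pigeonholes.
With 238 integers one could put 7 in each residue class and have no class reach 8.
The 239th integer pushes some class to 8, so 34·7 + 1 = 239.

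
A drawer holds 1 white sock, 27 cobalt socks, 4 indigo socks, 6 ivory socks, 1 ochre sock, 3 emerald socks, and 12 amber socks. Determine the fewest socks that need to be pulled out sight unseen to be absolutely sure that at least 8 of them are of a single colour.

30

By pigeonhole, the 7 colours are the holes; the socks drawn are the pigeons.
To avoid 8 of any one colour, the worst case takes at most 7 of each colour, or every sock of a colour that has fewer than 7.
That gives 1 + 7 + 4 + 6 + 1 + 3 + 7 = 29 socks with no colour reaching 8.
The next sock forces some colour to 8, so 29 + 1 = 30.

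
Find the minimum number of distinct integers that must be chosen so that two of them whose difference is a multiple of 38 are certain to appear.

Integers whose pairwise differences are multiples of 38 are exactly those sharing a remainder mod 38. By the pigeonhole principle, the 38 residue classes mod 38 are the pigeonholes.
With 38 integers one could put 1 in each residue class and have no class reach 2.
The 39th integer pushes some class to 2, so 38·1 + 1 = 39.

39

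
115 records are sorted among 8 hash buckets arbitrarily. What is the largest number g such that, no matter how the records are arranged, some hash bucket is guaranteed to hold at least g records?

Pigeonhole: the 8 hash buckets are the holes and the 115 records are the pigeons.
If every hash bucket held at most 14 records, the total would be at most 8 × 14 = 112, which is less than 115.
So some hash bucket holds at least ⌈115/8⌉ = 15 records.

15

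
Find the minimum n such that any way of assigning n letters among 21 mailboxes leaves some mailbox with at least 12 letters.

232

With 231 letters one could put exactly 11 in each of the 21 mailboxes, and no mailbox would reach 12.
One more letter must land in a mailbox that already has 11, giving it 12.
So 21 × 11 + 1 = 232 letters are required.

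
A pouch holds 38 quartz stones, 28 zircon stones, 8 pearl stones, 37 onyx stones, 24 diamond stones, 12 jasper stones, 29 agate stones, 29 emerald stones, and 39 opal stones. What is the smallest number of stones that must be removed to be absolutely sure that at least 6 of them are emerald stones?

221

In the worst case for collecting emerald stones, every non-emerald stone comes out first.
There are 38 + 28 + 8 + 37 + 24 + 12 + 29 + 39 = 215 non-emerald stones altogether.
After those, each further stone must be emerald, so 215 + 6 = 221 draws guarantee 6 emerald stones.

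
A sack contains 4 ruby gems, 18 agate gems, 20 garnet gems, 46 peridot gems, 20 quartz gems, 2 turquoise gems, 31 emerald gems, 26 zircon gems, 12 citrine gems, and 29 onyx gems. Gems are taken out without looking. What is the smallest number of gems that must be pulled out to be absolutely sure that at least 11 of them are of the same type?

87

Put each drawn gem into a box by type. The largest draw with every box below 11 takes min(count, 10) from each type; types with fewer than 10 contribute all they have.
Σ min(cᵢ, 10) = 4 + 10 + 10 + 10 + 10 + 2 + 10 + 10 + 10 + 10 = 86.
Draw number 86 + 1 = 87 must push one box to 11.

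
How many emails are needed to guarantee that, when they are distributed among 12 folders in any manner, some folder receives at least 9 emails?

With 96 emails one could put exactly 8 in each of the 12 folders, and no folder would reach 9.
By pigeonhole, one more email must land in a folder that already has 8, giving it 9.
So 12 × 8 + 1 = 97 emails are required.

97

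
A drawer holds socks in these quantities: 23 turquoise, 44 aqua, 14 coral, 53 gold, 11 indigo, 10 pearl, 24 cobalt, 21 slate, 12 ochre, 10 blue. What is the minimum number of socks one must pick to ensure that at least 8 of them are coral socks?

216

In the worst case for collecting coral socks, every non-coral sock comes out first.
There are 23 + 44 + 53 + 11 + 10 + 24 + 21 + 12 + 10 = 208 non-coral socks altogether.
After those, each further sock must be coral, so 208 + 8 = 216 draws guarantee 8 coral socks.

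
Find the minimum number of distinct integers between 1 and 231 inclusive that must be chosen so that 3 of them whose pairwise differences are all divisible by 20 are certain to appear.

Integers whose pairwise differences are multiples of 20 are exactly those sharing a remainder mod 20. By the pigeonhole principle, the 20 residue classes mod 20 are the pigeonholes.
With 40 integers one could put 2 in each residue class and have no class reach 3.
The 41st integer pushes some class to 3, so 20·2 + 1 = 41.

41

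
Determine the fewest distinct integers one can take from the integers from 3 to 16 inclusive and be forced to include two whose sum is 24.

A set avoiding the sum 24 can contain at most one of each pair {x, 24−x}, plus the 6 elements whose complement lies outside the range or equal to its own complement.
The integers 3, …, 12 (10 of them) are such a set: any two sum to at least 3+4 = 7 and at most 11+12 = 23 < 24.
Any 11th integer completes one of the 4 pairs, so 11 choices force a sum of 24.

11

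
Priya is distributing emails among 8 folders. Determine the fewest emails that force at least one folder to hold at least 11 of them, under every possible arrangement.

With 80 emails one could put exactly 10 in each of the 8 folders, and no folder would reach 11.
One more email must land in a folder that already has 10, giving it 11.
So 8 × 10 + 1 = 81 emails are required.

81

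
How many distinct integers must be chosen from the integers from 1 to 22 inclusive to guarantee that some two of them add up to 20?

14

Two chosen integers sum to 20 exactly when both halves of some pair {x, 20−x} with 1 ≤ x ≤ 20−x ≤ 19 are chosen — 9 such pairs.
The remaining 4 elements (those with no distinct partner in range) can never complete a 20-sum, so the worst case takes all of them and one from each pair: 4 + 9 = 13.
The 14th integer has to be the second member of some pair, so 13 + 1 = 14.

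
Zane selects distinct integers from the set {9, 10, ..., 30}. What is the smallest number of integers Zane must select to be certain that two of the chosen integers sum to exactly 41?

13

A set avoiding the sum 41 can contain at most one of each pair {x, 41−x}, plus the 2 elements whose complement lies outside the range.
The integers 9, …, 20 (12 of them) are such a set: any two sum to at least 9+10 = 19 and at most 19+20 = 39 < 41.
Pigeonhole: any 13th integer completes one of the 10 pairs, so 13 choices force a sum of 41.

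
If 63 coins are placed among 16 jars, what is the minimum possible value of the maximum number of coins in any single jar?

4

The 16 jars are the holes and the 63 coins are the pigeons.
If every jar held at most 3 coins, the total would be at most 16 × 3 = 48, which is less than 63.
So some jar holds at least ⌈63/16⌉ = 4 coins.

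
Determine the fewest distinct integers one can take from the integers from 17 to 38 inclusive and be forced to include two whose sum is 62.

16

Two chosen integers sum to 62 exactly when both halves of some pair {x, 62−x} with 24 ≤ x ≤ 62−x ≤ 38 are chosen — 7 such pairs.
The remaining 8 elements (those with no distinct partner in range) can never complete a 62-sum, so the worst case takes all of them and one from each pair: 8 + 7 = 15.
Pigeonhole: the 16th integer has to be the second member of some pair, so 15 + 1 = 16.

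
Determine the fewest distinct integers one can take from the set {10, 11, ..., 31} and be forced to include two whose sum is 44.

Group the elements by complementary pair {x, 44−x}: {13,31}, {14,30}, {15,29}, …, giving 9 two-element pairs, the single value 22 (it cannot pair with itself since the integers are distinct), and 3 integers whose partner 44−x falls outside [10,31].
By pigeonhole, treating each of those 13 groups as a pigeonhole, one can pick one integer per group — 13 integers — with no two summing to 44.
The 14th integer lands in an occupied pair, forcing a sum of 44.

14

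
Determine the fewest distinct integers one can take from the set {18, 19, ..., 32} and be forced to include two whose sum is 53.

Two chosen integers sum to 53 exactly when both halves of some pair {x, 53−x} with 21 ≤ x ≤ 53−x ≤ 32 are chosen — 6 such pairs.
The remaining 3 elements (those with no distinct partner in range) can never complete a 53-sum, so the worst case takes all of them and one from each pair: 3 + 6 = 9.
The 10th integer has to be the second member of some pair, so 9 + 1 = 10.

10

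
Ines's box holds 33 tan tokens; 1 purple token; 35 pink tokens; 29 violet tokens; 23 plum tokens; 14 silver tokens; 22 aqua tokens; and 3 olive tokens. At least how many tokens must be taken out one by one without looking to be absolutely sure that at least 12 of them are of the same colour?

71

An adversary could hand out at most 11 tokens per colour (purple, olive run out sooner): 11 + 1 + 11 + 11 + 11 + 11 + 11 + 3 = 70 tokens and still no colour has 12.
By the pigeonhole principle, one more token lands in a colour already at 11, so 71 draws are enough and 70 are not.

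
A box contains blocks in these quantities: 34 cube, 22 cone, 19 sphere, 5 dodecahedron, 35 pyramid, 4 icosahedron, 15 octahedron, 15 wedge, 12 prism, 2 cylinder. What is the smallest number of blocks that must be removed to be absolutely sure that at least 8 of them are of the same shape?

The 10 shapes are the holes; the blocks drawn are the pigeons.
To avoid 8 of any one shape, the worst case takes at most 7 of each shape, or every block of a shape that has fewer than 7.
That gives 7 + 7 + 7 + 5 + 7 + 4 + 7 + 7 + 7 + 2 = 60 blocks with no shape reaching 8.
The next block forces some shape to 8, so 60 + 1 = 61.

61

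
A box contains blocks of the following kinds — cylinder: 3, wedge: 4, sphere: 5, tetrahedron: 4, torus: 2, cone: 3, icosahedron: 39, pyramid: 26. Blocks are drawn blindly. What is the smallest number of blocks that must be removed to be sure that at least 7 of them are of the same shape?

Put each drawn block into a box by shape. The largest draw with every box below 7 takes min(count, 6) from each shape; shapes with fewer than 6 contribute all they have.
Σ min(cᵢ, 6) = 3 + 4 + 5 + 4 + 2 + 3 + 6 + 6 = 33.
Draw number 33 + 1 = 34 must push one box to 7.

34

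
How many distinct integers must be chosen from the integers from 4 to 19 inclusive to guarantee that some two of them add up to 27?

A set avoiding the sum 27 can contain at most one of each pair {x, 27−x}, plus the 4 elements whose complement lies outside the range.
The integers 4, …, 13 (10 of them) are such a set: any two sum to at least 4+5 = 9 and at most 12+13 = 25 < 27.
Any 11th integer completes one of the 6 pairs, so 11 choices force a sum of 27.

11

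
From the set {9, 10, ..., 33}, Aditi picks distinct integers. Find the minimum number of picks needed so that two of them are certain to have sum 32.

Two chosen integers sum to 32 exactly when both halves of some pair {x, 32−x} with 9 ≤ x ≤ 32−x ≤ 23 are chosen — 7 such pairs.
The remaining 11 elements (those with no distinct partner in range) can never complete a 32-sum, so the worst case takes all of them and one from each pair: 11 + 7 = 18.
The 19th integer has to be the second member of some pair, so 18 + 1 = 19.

19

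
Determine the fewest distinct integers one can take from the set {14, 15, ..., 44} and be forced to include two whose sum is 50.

Group the elements by complementary pair {x, 50−x}: {14,36}, {15,35}, {16,34}, …, giving 11 two-element pairs, the single value 25 (it cannot pair with itself since the integers are distinct), and 8 integers whose partner 50−x falls outside [14,44].
Treating each of those 20 groups as a pigeonhole, one can pick one integer per group — 20 integers — with no two summing to 50.
The 21st integer lands in an occupied pair, forcing a sum of 50.

21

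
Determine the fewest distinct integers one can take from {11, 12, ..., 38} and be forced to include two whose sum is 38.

21

A set avoiding the sum 38 can contain at most one of each pair {x, 38−x}, plus the 12 elements whose complement lies outside the range or equal to its own complement.
The integers 19, …, 38 (20 of them) are such a set: any two sum to at least 19+20 = 39 > 38.
Pigeonhole: any 21st integer completes one of the 8 pairs, so 21 choices force a sum of 38.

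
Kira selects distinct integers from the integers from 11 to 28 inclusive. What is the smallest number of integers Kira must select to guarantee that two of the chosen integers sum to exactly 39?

A set avoiding the sum 39 can contain at most one of each pair {x, 39−x}.
The integers 20, …, 28 (9 of them) are such a set: any two sum to at least 20+21 = 41 > 39.
Any 10th integer completes one of the 9 pairs, so 10 choices force a sum of 39.

10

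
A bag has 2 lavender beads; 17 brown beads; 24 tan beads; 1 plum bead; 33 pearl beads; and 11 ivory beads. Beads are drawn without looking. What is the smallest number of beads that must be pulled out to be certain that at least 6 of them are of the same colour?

By pigeonhole, the 6 colours are the holes; the beads drawn are the pigeons.
To avoid 6 of any one colour, the worst case takes at most 5 of each colour, or every bead of a colour that has fewer than 5.
That gives 2 + 5 + 5 + 1 + 5 + 5 = 23 beads with no colour reaching 6.
The next bead forces some colour to 6, so 23 + 1 = 24.

24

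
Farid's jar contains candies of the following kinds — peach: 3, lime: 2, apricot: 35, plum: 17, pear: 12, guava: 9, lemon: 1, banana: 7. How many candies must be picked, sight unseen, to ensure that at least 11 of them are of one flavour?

The 8 flavours are the holes; the candies drawn are the pigeons.
To avoid 11 of any one flavour, the worst case takes at most 10 of each flavour, or every candy of a flavour that has fewer than 10.
That gives 3 + 2 + 10 + 10 + 10 + 9 + 1 + 7 = 52 candies with no flavour reaching 11.
The next candy forces some flavour to 11, so 52 + 1 = 53.

53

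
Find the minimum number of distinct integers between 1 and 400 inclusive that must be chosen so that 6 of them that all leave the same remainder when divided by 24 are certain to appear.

The 24 residue classes mod 24 are the pigeonholes.
With 120 integers one could put 5 in each residue class and have no class reach 6.
The 121st integer pushes some class to 6, so 24·5 + 1 = 121.

121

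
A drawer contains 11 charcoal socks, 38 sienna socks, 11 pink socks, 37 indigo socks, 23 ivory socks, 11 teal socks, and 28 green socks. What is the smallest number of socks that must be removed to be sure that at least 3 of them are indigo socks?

125

In the worst case for collecting indigo socks, every non-indigo sock comes out first.
There are 11 + 38 + 11 + 23 + 11 + 28 = 122 non-indigo socks altogether.
After those, each further sock must be indigo, so 122 + 3 = 125 draws guarantee 3 indigo socks.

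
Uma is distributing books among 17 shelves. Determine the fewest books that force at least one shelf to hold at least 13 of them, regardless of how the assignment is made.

With 204 books one could put exactly 12 in each of the 17 shelves, and no shelf would reach 13.
One more book must land in a shelf that already has 12, giving it 13.
So 17 × 12 + 1 = 205 books are required.

205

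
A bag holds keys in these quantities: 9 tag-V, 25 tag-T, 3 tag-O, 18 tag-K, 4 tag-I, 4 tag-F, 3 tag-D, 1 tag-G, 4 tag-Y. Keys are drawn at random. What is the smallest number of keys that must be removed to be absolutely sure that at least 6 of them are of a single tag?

35

By pigeonhole, put each drawn key into a box by tag. The largest draw with every box below 6 takes min(count, 5) from each tag; tags with fewer than 5 contribute all they have.
Σ min(cᵢ, 5) = 5 + 5 + 3 + 5 + 4 + 4 + 3 + 1 + 4 = 34.
Draw number 34 + 1 = 35 must push one box to 6.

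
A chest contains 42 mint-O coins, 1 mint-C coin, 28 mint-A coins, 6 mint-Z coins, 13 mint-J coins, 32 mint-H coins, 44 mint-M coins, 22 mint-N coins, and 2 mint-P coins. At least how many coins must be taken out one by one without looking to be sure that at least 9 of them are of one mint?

An adversary could hand out at most 8 coins per mint (mint-C, mint-Z, mint-P run out sooner): 8 + 1 + 8 + 6 + 8 + 8 + 8 + 8 + 2 = 57 coins and still no mint has 9.
By pigeonhole, one more coin lands in a mint already at 8, so 58 draws are enough and 57 are not.

58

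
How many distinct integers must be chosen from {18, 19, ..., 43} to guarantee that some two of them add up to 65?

16

A set avoiding the sum 65 can contain at most one of each pair {x, 65−x}, plus the 4 elements whose complement lies outside the range.
The integers 18, …, 32 (15 of them) are such a set: any two sum to at least 18+19 = 37 and at most 31+32 = 63 < 65.
By the pigeonhole principle, any 16th integer completes one of the 11 pairs, so 16 choices force a sum of 65.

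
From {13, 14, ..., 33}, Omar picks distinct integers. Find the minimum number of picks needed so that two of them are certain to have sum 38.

Two chosen integers sum to 38 exactly when both halves of some pair {x, 38−x} with 13 ≤ x ≤ 38−x ≤ 25 are chosen — 6 such pairs.
The remaining 9 elements (those with no distinct partner in range) can never complete a 38-sum, so the worst case takes all of them and one from each pair: 9 + 6 = 15.
The 16th integer has to be the second member of some pair, so 15 + 1 = 16.

16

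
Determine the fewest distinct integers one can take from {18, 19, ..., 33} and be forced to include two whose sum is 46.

Group the elements by complementary pair {x, 46−x}: {18,28}, {19,27}, {20,26}, …, giving 5 two-element pairs, the single value 23 (it cannot pair with itself since the integers are distinct), and 5 integers whose partner 46−x falls outside [18,33].
Treating each of those 11 groups as a pigeonhole, one can pick one integer per group — 11 integers — with no two summing to 46.
The 12th integer lands in an occupied pair, forcing a sum of 46.

12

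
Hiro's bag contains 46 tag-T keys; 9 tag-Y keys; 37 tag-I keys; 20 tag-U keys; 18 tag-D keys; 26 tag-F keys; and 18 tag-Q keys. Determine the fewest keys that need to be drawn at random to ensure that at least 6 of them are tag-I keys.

143

In the worst case for collecting tag-I keys, every non-tag-I key comes out first.
There are 46 + 9 + 20 + 18 + 26 + 18 = 137 non-tag-I keys altogether.
After those, each further key must be tag-I, so 137 + 6 = 143 draws guarantee 6 tag-I keys.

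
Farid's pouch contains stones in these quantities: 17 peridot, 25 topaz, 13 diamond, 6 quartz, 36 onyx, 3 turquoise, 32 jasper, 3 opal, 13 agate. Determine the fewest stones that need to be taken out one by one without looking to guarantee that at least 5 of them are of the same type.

35

Put each drawn stone into a box by type. The largest draw with every box below 5 takes min(count, 4) from each type; types with fewer than 4 contribute all they have.
Σ min(cᵢ, 4) = 4 + 4 + 4 + 4 + 4 + 3 + 4 + 3 + 4 = 34.
Draw number 34 + 1 = 35 must push one box to 5.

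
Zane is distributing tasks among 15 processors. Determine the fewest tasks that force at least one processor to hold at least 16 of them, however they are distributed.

226

With 225 tasks one could put exactly 15 in each of the 15 processors, and no processor would reach 16.
One more task must land in a processor that already has 15, giving it 16.
So 15 × 15 + 1 = 226 tasks are required.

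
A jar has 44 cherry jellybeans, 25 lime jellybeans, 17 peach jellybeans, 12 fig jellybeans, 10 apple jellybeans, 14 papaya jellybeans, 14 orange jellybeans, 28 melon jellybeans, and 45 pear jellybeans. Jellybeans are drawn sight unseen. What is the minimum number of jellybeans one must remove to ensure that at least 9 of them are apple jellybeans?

In the worst case for collecting apple jellybeans, every non-apple jellybean comes out first.
There are 44 + 25 + 17 + 12 + 14 + 14 + 28 + 45 = 199 non-apple jellybeans altogether.
After those, each further jellybean must be apple, so 199 + 9 = 208 draws guarantee 9 apple jellybeans.

208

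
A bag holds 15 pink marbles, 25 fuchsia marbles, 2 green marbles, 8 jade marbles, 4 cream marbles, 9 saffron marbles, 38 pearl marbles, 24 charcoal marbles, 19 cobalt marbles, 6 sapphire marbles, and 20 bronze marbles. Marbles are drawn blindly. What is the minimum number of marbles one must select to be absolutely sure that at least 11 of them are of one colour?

The 11 colours are the holes; the marbles drawn are the pigeons.
To avoid 11 of any one colour, the worst case takes at most 10 of each colour, or every marble of a colour that has fewer than 10.
That gives 10 + 10 + 2 + 8 + 4 + 9 + 10 + 10 + 10 + 6 + 10 = 89 marbles with no colour reaching 11.
The next marble forces some colour to 11, so 89 + 1 = 90.

90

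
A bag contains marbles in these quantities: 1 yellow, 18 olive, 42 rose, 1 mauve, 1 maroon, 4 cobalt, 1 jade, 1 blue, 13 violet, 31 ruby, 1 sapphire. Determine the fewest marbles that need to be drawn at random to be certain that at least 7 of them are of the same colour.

An adversary could hand out at most 6 marbles per colour (7 colours run out sooner): 1 + 6 + 6 + 1 + 1 + 4 + 1 + 1 + 6 + 6 + 1 = 34 marbles and still no colour has 7.
One more marble lands in a colour already at 6, so 35 draws are enough and 34 are not.

35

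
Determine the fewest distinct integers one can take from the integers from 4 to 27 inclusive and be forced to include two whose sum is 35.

15

A set avoiding the sum 35 can contain at most one of each pair {x, 35−x}, plus the 4 elements whose complement lies outside the range.
The integers 4, …, 17 (14 of them) are such a set: any two sum to at least 4+5 = 9 and at most 16+17 = 33 < 35.
By pigeonhole, any 15th integer completes one of the 10 pairs, so 15 choices force a sum of 35.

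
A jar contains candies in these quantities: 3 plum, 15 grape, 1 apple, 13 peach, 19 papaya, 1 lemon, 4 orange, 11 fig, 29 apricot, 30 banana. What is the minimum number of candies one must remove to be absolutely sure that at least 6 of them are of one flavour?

40

Pigeonhole: the 10 flavours are the holes; the candies drawn are the pigeons.
To avoid 6 of any one flavour, the worst case takes at most 5 of each flavour, or every candy of a flavour that has fewer than 5.
That gives 3 + 5 + 1 + 5 + 5 + 1 + 4 + 5 + 5 + 5 = 39 candies with no flavour reaching 6.
The next candy forces some flavour to 6, so 39 + 1 = 40.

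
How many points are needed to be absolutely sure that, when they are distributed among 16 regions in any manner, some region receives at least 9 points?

With 128 points one could put exactly 8 in each of the 16 regions, and no region would reach 9.
By pigeonhole, one more point must land in a region that already has 8, giving it 9.
So 16 × 8 + 1 = 129 points are required.

129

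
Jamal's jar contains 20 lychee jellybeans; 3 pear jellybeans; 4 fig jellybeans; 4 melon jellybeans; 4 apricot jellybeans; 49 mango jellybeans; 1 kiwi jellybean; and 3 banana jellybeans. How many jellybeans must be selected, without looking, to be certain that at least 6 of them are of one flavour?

30

By the pigeonhole principle, the 8 flavours are the holes; the jellybeans drawn are the pigeons.
To avoid 6 of any one flavour, the worst case takes at most 5 of each flavour, or every jellybean of a flavour that has fewer than 5.
That gives 5 + 3 + 4 + 4 + 4 + 5 + 1 + 3 = 29 jellybeans with no flavour reaching 6.
The next jellybean forces some flavour to 6, so 29 + 1 = 30.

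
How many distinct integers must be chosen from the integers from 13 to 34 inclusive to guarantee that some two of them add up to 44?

Group the elements by complementary pair {x, 44−x}: {13,31}, {14,30}, {15,29}, …, giving 9 two-element pairs, the single value 22 (it cannot pair with itself since the integers are distinct), and 3 integers whose partner 44−x falls outside [13,34].
By the pigeonhole principle, treating each of those 13 groups as a pigeonhole, one can pick one integer per group — 13 integers — with no two summing to 44.
The 14th integer lands in an occupied pair, forcing a sum of 44.

14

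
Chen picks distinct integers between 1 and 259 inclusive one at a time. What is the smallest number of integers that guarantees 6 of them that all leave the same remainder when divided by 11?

By the pigeonhole principle, the 11 residue classes mod 11 are the pigeonholes.
With 55 integers one could put 5 in each residue class and have no class reach 6.
The 56th integer pushes some class to 6, so 11·5 + 1 = 56.

56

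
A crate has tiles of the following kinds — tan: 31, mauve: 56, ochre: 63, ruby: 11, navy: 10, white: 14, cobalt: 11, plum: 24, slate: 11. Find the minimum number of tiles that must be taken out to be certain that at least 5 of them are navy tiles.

226

In the worst case for collecting navy tiles, every non-navy tile comes out first.
There are 31 + 56 + 63 + 11 + 14 + 11 + 24 + 11 = 221 non-navy tiles altogether.
After those, each further tile must be navy, so 221 + 5 = 226 draws guarantee 5 navy tiles.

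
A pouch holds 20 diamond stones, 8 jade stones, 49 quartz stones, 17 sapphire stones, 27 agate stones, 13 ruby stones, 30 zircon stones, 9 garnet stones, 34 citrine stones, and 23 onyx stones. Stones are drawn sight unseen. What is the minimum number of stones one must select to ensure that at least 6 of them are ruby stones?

223

In the worst case for collecting ruby stones, every non-ruby stone comes out first.
There are 20 + 8 + 49 + 17 + 27 + 30 + 9 + 34 + 23 = 217 non-ruby stones altogether.
After those, each further stone must be ruby, so 217 + 6 = 223 draws guarantee 6 ruby stones.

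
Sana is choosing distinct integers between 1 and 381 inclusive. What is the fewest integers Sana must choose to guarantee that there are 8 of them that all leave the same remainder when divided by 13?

92

The 13 residue classes mod 13 are the pigeonholes.
With 91 integers one could put 7 in each residue class and have no class reach 8.
The 92nd integer pushes some class to 8, so 13·7 + 1 = 92.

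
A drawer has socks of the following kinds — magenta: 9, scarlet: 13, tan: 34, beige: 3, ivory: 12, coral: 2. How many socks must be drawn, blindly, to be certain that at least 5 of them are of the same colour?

An adversary could hand out at most 4 socks per colour (beige, coral run out sooner): 4 + 4 + 4 + 3 + 4 + 2 = 21 socks and still no colour has 5.
One more sock lands in a colour already at 4, so 22 draws are enough and 21 are not.

22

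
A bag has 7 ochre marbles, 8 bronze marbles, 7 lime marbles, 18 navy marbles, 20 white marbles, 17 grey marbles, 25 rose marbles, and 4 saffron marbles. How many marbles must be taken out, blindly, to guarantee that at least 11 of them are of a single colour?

The 8 colours are the holes; the marbles drawn are the pigeons.
To avoid 11 of any one colour, the worst case takes at most 10 of each colour, or every marble of a colour that has fewer than 10.
That gives 7 + 8 + 7 + 10 + 10 + 10 + 10 + 4 = 66 marbles with no colour reaching 11.
The next marble forces some colour to 11, so 66 + 1 = 67.

67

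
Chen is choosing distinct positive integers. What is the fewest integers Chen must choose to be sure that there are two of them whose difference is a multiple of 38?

Integers whose pairwise differences are multiples of 38 are exactly those sharing a remainder mod 38. The 38 residue classes mod 38 are the pigeonholes.
With 38 integers one could put 1 in each residue class and have no class reach 2.
The 39th integer pushes some class to 2, so 38·1 + 1 = 39.

39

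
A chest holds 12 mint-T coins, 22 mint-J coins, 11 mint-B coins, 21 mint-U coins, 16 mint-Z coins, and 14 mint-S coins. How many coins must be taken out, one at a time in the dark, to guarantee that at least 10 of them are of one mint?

An adversary could hand out at most 9 coins per mint: 9 + 9 + 9 + 9 + 9 + 9 = 54 coins and still no mint has 10.
One more coin lands in a mint already at 9, so 55 draws are enough and 54 are not.

55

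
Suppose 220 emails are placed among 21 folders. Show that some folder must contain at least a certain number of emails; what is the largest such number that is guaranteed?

11

By pigeonhole, the 21 folders are the holes and the 220 emails are the pigeons.
If every folder held at most 10 emails, the total would be at most 21 × 10 = 210, which is less than 220.
So some folder holds at least ⌈220/21⌉ = 11 emails.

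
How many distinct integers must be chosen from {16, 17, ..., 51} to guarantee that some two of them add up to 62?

A set avoiding the sum 62 can contain at most one of each pair {x, 62−x}, plus the 6 elements whose complement lies outside the range or equal to its own complement.
The integers 31, …, 51 (21 of them) are such a set: any two sum to at least 31+32 = 63 > 62.
By pigeonhole, any 22nd integer completes one of the 15 pairs, so 22 choices force a sum of 62.

22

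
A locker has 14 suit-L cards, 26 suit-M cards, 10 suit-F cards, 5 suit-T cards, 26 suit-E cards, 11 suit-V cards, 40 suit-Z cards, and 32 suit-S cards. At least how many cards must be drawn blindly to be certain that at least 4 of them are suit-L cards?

In the worst case for collecting suit-L cards, every non-suit-L card comes out first.
There are 26 + 10 + 5 + 26 + 11 + 40 + 32 = 150 non-suit-L cards altogether.
After those, each further card must be suit-L, so 150 + 4 = 154 draws guarantee 4 suit-L cards.

154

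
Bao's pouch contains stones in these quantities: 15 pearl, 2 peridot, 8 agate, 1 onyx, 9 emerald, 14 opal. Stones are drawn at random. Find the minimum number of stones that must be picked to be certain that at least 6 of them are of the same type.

24

An adversary could hand out at most 5 stones per type (peridot, onyx run out sooner): 5 + 2 + 5 + 1 + 5 + 5 = 23 stones and still no type has 6.
One more stone lands in a type already at 5, so 24 draws are enough and 23 are not.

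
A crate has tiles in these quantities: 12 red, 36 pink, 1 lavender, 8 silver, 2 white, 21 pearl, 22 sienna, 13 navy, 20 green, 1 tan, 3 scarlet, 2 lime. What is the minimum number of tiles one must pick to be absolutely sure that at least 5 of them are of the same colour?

By pigeonhole, put each drawn tile into a box by colour. The largest draw with every box below 5 takes min(count, 4) from each colour; colours with fewer than 4 contribute all they have.
Σ min(cᵢ, 4) = 4 + 4 + 1 + 4 + 2 + 4 + 4 + 4 + 4 + 1 + 3 + 2 = 37.
Draw number 37 + 1 = 38 must push one box to 5.

38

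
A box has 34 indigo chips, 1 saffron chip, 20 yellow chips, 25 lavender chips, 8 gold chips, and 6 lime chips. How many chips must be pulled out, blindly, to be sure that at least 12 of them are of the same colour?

By the pigeonhole principle, put each drawn chip into a box by colour. The largest draw with every box below 12 takes min(count, 11) from each colour; colours with fewer than 11 contribute all they have.
Σ min(cᵢ, 11) = 11 + 1 + 11 + 11 + 8 + 6 = 48.
Draw number 48 + 1 = 49 must push one box to 12.

49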